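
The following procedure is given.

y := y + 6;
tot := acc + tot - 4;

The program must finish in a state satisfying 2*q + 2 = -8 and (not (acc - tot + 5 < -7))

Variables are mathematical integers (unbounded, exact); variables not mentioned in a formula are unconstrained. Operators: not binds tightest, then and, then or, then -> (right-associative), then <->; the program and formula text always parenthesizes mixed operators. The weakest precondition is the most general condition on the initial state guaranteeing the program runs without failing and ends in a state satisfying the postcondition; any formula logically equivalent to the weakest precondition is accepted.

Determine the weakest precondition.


Working backward. After the program, the postcondition 2*q + 2 = -8 and (not (acc - tot + 5 < -7)) must hold; in canonical form it is 2*q = -10 and (not (acc < tot - 12)).
Before tot := acc + tot - 4: 2*q = -10 and (not (tot > 16))
Before y := y + 6: 2*q = -10 and (not (tot > 16))
Answer: WP = 2*q = -10 and (not (tot > 16))


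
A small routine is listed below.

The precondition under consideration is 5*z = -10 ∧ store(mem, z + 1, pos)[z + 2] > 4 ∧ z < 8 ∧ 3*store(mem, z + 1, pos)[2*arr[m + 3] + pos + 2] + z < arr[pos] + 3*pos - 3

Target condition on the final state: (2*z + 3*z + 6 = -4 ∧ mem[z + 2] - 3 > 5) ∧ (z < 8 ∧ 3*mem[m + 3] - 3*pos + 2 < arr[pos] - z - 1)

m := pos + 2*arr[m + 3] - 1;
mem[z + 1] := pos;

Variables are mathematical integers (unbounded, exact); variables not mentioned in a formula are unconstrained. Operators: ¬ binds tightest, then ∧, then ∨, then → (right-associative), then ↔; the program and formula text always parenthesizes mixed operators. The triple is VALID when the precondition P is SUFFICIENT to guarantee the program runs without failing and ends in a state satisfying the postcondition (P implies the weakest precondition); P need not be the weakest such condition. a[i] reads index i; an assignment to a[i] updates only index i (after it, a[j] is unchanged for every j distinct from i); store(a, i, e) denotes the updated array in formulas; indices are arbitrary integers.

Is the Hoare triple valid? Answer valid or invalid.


Working backward. After the program, the postcondition (2*z + 3*z + 6 = -4 ∧ mem[z + 2] - 3 > 5) ∧ (z < 8 ∧ 3*mem[m + 3] - 3*pos + 2 < arr[pos] - z - 1) must hold; in canonical form it is 5*z = -10 ∧ mem[z + 2] > 8 ∧ z < 8 ∧ 3*mem[m + 3] + z < arr[pos] + 3*pos - 3.
Before mem[z + 1] := pos: 5*z = -10 ∧ store(mem, z + 1, pos)[z + 2] > 8 ∧ z < 8 ∧ 3*store(mem, z + 1, pos)[m + 3] + z < arr[pos] + 3*pos - 3
Before m := pos + 2*arr[m + 3] - 1: 5*z = -10 ∧ store(mem, z + 1, pos)[z + 2] > 8 ∧ z < 8 ∧ 3*store(mem, z + 1, pos)[2*arr[m + 3] + pos + 2] + z < arr[pos] + 3*pos - 3
The weakest precondition is 5*z = -10 ∧ store(mem, z + 1, pos)[z + 2] > 8 ∧ z < 8 ∧ 3*store(mem, z + 1, pos)[2*arr[m + 3] + pos + 2] + z < arr[pos] + 3*pos - 3.
Check whether 5*z = -10 ∧ store(mem, z + 1, pos)[z + 2] > 4 ∧ z < 8 ∧ 3*store(mem, z + 1, pos)[2*arr[m + 3] + pos + 2] + z < arr[pos] + 3*pos - 3 implies it.
Countermodel: at the initial state arr = {[-31044] = 4, [-1] = 4, [0] = 4, [6] = -22563, [14080] = -22690, elsewhere 4}, m = 3, mem = {[-31044] = 6516, [-1] = 3, [0] = 5, [6] = 3, [14080] = 3, elsewhere 3}, pos = 14080, z = -2, the precondition holds but the weakest precondition fails.
Answer: invalid


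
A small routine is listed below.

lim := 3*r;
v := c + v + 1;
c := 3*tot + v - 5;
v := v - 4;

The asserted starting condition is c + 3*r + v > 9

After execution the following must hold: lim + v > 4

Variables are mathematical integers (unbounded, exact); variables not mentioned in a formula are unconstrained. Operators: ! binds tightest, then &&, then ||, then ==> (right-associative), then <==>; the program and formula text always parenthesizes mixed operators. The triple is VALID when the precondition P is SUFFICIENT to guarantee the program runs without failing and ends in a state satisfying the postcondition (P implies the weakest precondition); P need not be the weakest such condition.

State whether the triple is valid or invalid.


Working backward. After the program, lim + v > 4 must hold.
Before v := v - 4: lim + v > 8
Before c := 3*tot + v - 5: lim + v > 8
Before v := c + v + 1: c + lim + v > 7
Before lim := 3*r: c + 3*r + v > 7
The weakest precondition is c + 3*r + v > 7.
Check whether c + 3*r + v > 9 implies it.
Every state satisfying the precondition satisfies the weakest precondition: the implication holds.
Answer: valid


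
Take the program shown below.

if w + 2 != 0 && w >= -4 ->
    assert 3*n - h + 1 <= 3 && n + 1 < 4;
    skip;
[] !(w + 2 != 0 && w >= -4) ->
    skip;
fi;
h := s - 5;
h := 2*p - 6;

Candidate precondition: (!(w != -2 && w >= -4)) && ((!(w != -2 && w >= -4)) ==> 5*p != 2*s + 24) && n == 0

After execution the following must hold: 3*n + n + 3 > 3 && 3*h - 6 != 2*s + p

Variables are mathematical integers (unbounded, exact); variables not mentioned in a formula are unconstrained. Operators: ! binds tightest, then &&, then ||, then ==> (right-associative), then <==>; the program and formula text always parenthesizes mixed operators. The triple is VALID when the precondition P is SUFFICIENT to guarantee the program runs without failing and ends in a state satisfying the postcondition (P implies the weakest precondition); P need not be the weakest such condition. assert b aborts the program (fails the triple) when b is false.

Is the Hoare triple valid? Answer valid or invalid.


Working backward. After the program, the postcondition 3*n + n + 3 > 3 && 3*h - 6 != 2*s + p must hold; in canonical form it is 4*n > 0 && 3*h != p + 2*s + 6.
Before h := 2*p - 6: 4*n > 0 && 5*p != 2*s + 24
Before h := s - 5: 4*n > 0 && 5*p != 2*s + 24
Then branch requires 3*n <= h + 2 && n < 3 && 4*n > 0 && 5*p != 2*s + 24; else branch requires 4*n > 0 && 5*p != 2*s + 24.
Before the if: ((w != -2 && w >= -4) ==> (3*n <= h + 2 && n < 3 && 4*n > 0 && 5*p != 2*s + 24)) && ((!(w != -2 && w >= -4)) ==> (4*n > 0 && 5*p != 2*s + 24))
The weakest precondition is ((w != -2 && w >= -4) ==> (3*n <= h + 2 && n < 3 && 4*n > 0 && 5*p != 2*s + 24)) && ((!(w != -2 && w >= -4)) ==> (4*n > 0 && 5*p != 2*s + 24)).
Check whether (!(w != -2 && w >= -4)) && ((!(w != -2 && w >= -4)) ==> 5*p != 2*s + 24) && n == 0 implies it.
Countermodel: at the initial state h = 0, n = 0, p = 0, s = 0, w = -5, the precondition holds but the weakest precondition fails.
Answer: invalid


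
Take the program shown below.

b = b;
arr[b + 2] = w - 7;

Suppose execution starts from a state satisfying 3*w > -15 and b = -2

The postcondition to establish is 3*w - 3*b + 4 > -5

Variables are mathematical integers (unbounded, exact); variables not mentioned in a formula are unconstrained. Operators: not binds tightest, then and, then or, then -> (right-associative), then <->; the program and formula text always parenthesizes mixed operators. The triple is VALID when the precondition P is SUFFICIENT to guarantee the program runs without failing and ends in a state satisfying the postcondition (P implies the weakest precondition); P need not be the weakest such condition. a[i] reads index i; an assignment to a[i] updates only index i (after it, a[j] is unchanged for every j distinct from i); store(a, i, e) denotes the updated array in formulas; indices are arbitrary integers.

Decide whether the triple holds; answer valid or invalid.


Working backward. After the program, the postcondition 3*w - 3*b + 4 > -5 must hold; in canonical form it is 3*w > 3*b - 9.
Before arr[b + 2] := w - 7: 3*w > 3*b - 9
Before b := b: 3*w > 3*b - 9
The weakest precondition is 3*w > 3*b - 9.
Check whether 3*w > -15 and b = -2 implies it.
Every state satisfying the precondition satisfies the weakest precondition: the implication holds.
Answer: valid


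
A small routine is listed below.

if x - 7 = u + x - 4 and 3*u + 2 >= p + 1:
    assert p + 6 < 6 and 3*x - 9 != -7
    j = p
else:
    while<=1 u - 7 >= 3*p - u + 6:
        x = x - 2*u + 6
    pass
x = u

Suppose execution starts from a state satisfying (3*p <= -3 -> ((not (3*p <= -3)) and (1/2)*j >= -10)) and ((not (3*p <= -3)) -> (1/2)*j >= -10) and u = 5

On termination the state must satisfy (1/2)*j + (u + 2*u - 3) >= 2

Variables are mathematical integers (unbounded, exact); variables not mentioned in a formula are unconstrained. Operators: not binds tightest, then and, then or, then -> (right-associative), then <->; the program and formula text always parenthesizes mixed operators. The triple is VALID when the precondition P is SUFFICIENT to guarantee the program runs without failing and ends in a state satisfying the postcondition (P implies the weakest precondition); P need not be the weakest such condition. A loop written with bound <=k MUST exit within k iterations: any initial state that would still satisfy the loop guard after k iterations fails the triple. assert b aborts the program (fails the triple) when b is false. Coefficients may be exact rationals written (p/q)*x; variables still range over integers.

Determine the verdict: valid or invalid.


Working backward. After the program, the postcondition (1/2)*j + (u + 2*u - 3) >= 2 must hold; in canonical form it is (1/2)*j + 3*u >= 5.
Before x := u: (1/2)*j + 3*u >= 5
Then branch requires p < 0 and 3*x != 2 and (1/2)*p + 3*u >= 5; else branch requires (2*u >= 3*p + 13 -> ((not (2*u >= 3*p + 13)) and (1/2)*j + 3*u >= 5)) and ((not (2*u >= 3*p + 13)) -> (1/2)*j + 3*u >= 5).
Before the if: ((u = -3 and 3*u >= p - 1) -> (p < 0 and 3*x != 2 and (1/2)*p + 3*u >= 5)) and ((not (u = -3 and 3*u >= p - 1)) -> ((2*u >= 3*p + 13 -> ((not (2*u >= 3*p + 13)) and (1/2)*j + 3*u >= 5)) and ((not (2*u >= 3*p + 13)) -> (1/2)*j + 3*u >= 5)))
The weakest precondition is ((u = -3 and 3*u >= p - 1) -> (p < 0 and 3*x != 2 and (1/2)*p + 3*u >= 5)) and ((not (u = -3 and 3*u >= p - 1)) -> ((2*u >= 3*p + 13 -> ((not (2*u >= 3*p + 13)) and (1/2)*j + 3*u >= 5)) and ((not (2*u >= 3*p + 13)) -> (1/2)*j + 3*u >= 5))).
Check whether (3*p <= -3 -> ((not (3*p <= -3)) and (1/2)*j >= -10)) and ((not (3*p <= -3)) -> (1/2)*j >= -10) and u = 5 implies it.
Every state satisfying the precondition satisfies the weakest precondition: the implication holds.
Answer: valid


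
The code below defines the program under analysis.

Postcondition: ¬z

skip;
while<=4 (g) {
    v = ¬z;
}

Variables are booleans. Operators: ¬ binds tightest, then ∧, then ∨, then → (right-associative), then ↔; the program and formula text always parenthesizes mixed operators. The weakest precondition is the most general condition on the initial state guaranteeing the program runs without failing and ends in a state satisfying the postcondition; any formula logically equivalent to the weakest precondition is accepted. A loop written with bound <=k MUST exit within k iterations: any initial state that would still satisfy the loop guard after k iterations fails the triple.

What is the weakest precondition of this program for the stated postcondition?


Working backward. After the program, ¬z must hold.
Before the loop (bound <=4), unroll the exhaustion recursion (WP_0 = exit-now case; WP_j = one more guarded iteration, up to j = 4):
  WP_0: (¬g) ∧ (¬z)
  WP_1: (g → ((¬g) ∧ (¬z))) ∧ ((¬g) → (¬z))
  WP_2: (g → ((g → ((¬g) ∧ (¬z))) ∧ ((¬g) → (¬z)))) ∧ ((¬g) → (¬z))
  WP_3: (g → ((g → ((g → ((¬g) ∧ (¬z))) ∧ ((¬g) → (¬z)))) ∧ ((¬g) → (¬z)))) ∧ ((¬g) → (¬z))
  WP_4: (g → ((g → ((g → ((g → ((¬g) ∧ (¬z))) ∧ ((¬g) → (¬z)))) ∧ ((¬g) → (¬z)))) ∧ ((¬g) → (¬z)))) ∧ ((¬g) → (¬z))
So before the loop: (g → ((g → ((g → ((g → ((¬g) ∧ (¬z))) ∧ ((¬g) → (¬z)))) ∧ ((¬g) → (¬z)))) ∧ ((¬g) → (¬z)))) ∧ ((¬g) → (¬z))
Before skip: (g → ((g → ((g → ((g → ((¬g) ∧ (¬z))) ∧ ((¬g) → (¬z)))) ∧ ((¬g) → (¬z)))) ∧ ((¬g) → (¬z)))) ∧ ((¬g) → (¬z))
Answer: WP = (g → ((g → ((g → ((g → ((¬g) ∧ (¬z))) ∧ ((¬g) → (¬z)))) ∧ ((¬g) → (¬z)))) ∧ ((¬g) → (¬z)))) ∧ ((¬g) → (¬z))


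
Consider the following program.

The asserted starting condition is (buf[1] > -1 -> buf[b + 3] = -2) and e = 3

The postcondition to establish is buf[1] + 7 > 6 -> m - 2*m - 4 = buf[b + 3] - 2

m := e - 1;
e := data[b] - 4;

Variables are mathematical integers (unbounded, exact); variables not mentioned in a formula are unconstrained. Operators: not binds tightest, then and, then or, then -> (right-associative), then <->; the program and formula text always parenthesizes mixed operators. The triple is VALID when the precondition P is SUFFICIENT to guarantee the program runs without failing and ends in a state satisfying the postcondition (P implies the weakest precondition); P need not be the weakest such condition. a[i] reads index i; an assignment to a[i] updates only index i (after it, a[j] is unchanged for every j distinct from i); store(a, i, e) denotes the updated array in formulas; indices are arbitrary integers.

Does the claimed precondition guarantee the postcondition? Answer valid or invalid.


Working backward. After the program, the postcondition buf[1] + 7 > 6 -> m - 2*m - 4 = buf[b + 3] - 2 must hold; in canonical form it is buf[1] > -1 -> buf[b + 3] + m = -2.
Before e := data[b] - 4: buf[1] > -1 -> buf[b + 3] + m = -2
Before m := e - 1: buf[1] > -1 -> buf[b + 3] + e = -1
The weakest precondition is buf[1] > -1 -> buf[b + 3] + e = -1.
Check whether (buf[1] > -1 -> buf[b + 3] = -2) and e = 3 implies it.
Countermodel: at the initial state b = -1, buf = {[1] = 0, [2] = -2, elsewhere 0}, e = 3, the precondition holds but the weakest precondition fails.
Answer: invalid


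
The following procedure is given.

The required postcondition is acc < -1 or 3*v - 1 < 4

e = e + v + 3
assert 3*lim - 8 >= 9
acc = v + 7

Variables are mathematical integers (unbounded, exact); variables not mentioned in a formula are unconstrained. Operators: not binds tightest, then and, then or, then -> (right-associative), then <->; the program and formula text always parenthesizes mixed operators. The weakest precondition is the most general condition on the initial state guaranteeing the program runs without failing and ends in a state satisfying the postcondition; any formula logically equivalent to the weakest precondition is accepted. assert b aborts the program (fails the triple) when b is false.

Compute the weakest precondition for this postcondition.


Working backward. After the program, the postcondition acc < -1 or 3*v - 1 < 4 must hold; in canonical form it is acc < -1 or 3*v < 5.
Before acc := v + 7: v < -8 or 3*v < 5
Before assert 3*lim - 8 >= 9: 3*lim >= 17 and (v < -8 or 3*v < 5)
Before e := e + v + 3: 3*lim >= 17 and (v < -8 or 3*v < 5)
Answer: WP = 3*lim >= 17 and (v < -8 or 3*v < 5)


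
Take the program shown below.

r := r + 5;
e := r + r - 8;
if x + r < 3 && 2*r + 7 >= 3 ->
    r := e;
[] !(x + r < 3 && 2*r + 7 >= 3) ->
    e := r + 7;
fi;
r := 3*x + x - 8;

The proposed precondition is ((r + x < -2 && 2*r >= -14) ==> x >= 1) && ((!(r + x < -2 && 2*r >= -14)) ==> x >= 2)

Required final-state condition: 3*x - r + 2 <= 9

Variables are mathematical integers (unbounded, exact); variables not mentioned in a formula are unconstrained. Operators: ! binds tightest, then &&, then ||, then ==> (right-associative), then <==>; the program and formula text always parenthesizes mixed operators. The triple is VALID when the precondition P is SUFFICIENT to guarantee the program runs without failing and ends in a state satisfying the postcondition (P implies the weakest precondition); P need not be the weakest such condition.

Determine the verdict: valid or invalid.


Working backward. After the program, the postcondition 3*x - r + 2 <= 9 must hold; in canonical form it is 3*x <= r + 7.
Before r := 3*x + x - 8: x >= 1
Then branch requires x >= 1; else branch requires x >= 1.
Before the if: ((r + x < 3 && 2*r >= -4) ==> x >= 1) && ((!(r + x < 3 && 2*r >= -4)) ==> x >= 1)
Before e := r + r - 8: ((r + x < 3 && 2*r >= -4) ==> x >= 1) && ((!(r + x < 3 && 2*r >= -4)) ==> x >= 1)
Before r := r + 5: ((r + x < -2 && 2*r >= -14) ==> x >= 1) && ((!(r + x < -2 && 2*r >= -14)) ==> x >= 1)
The weakest precondition is ((r + x < -2 && 2*r >= -14) ==> x >= 1) && ((!(r + x < -2 && 2*r >= -14)) ==> x >= 1).
Check whether ((r + x < -2 && 2*r >= -14) ==> x >= 1) && ((!(r + x < -2 && 2*r >= -14)) ==> x >= 2) implies it.
Every state satisfying the precondition satisfies the weakest precondition: the implication holds.
Answer: valid


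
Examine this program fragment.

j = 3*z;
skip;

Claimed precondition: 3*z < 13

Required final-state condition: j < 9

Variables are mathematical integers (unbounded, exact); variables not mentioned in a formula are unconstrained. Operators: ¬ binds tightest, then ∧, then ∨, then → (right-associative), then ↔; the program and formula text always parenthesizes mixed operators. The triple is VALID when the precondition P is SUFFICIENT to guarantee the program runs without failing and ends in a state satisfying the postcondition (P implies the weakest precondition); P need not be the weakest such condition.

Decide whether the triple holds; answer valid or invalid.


Working backward. After the program, j < 9 must hold.
Before skip: j < 9
Before j := 3*z: 3*z < 9
The weakest precondition is 3*z < 9.
Check whether 3*z < 13 implies it.
Countermodel: at the initial state z = 3, the precondition holds but the weakest precondition fails.
Answer: invalid


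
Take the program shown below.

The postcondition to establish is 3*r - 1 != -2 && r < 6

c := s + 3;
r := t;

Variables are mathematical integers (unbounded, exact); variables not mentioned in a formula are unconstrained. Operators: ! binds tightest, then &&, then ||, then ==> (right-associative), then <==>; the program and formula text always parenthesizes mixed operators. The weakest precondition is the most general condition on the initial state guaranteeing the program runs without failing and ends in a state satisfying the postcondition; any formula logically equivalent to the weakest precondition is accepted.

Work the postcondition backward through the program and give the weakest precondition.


Working backward. After the program, the postcondition 3*r - 1 != -2 && r < 6 must hold; in canonical form it is 3*r != -1 && r < 6.
Before r := t: 3*t != -1 && t < 6
Before c := s + 3: 3*t != -1 && t < 6
Answer: WP = 3*t != -1 && t < 6


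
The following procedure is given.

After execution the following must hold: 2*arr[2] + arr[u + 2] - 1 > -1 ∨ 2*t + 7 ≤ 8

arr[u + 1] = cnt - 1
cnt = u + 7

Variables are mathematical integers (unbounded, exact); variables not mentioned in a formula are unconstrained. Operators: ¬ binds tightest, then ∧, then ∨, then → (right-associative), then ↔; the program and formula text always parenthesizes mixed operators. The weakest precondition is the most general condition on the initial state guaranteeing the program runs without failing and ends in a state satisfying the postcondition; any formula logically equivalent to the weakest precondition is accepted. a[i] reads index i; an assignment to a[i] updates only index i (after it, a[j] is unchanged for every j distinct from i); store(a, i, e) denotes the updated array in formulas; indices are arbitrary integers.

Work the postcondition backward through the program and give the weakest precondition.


Working backward. After the program, the postcondition 2*arr[2] + arr[u + 2] - 1 > -1 ∨ 2*t + 7 ≤ 8 must hold; in canonical form it is arr[u + 2] + 2*arr[2] > 0 ∨ 2*t ≤ 1.
Before cnt := u + 7: arr[u + 2] + 2*arr[2] > 0 ∨ 2*t ≤ 1
Before arr[u + 1] := cnt - 1: store(arr, u + 1, cnt - 1)[u + 2] + 2*store(arr, u + 1, cnt - 1)[2] > 0 ∨ 2*t ≤ 1
Answer: WP = store(arr, u + 1, cnt - 1)[u + 2] + 2*store(arr, u + 1, cnt - 1)[2] > 0 ∨ 2*t ≤ 1


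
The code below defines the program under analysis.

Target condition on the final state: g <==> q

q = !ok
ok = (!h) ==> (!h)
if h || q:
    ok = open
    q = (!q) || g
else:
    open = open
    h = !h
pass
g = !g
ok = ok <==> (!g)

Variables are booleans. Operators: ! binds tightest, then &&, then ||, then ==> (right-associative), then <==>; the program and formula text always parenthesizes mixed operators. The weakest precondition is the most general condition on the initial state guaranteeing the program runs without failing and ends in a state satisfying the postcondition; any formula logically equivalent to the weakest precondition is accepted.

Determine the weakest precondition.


Working backward. After the program, g <==> q must hold.
Before ok := ok <==> (!g): g <==> q
Before g := !g: (!g) <==> q
Before skip: (!g) <==> q
Then branch requires (!g) <==> ((!q) || g); else branch requires (!g) <==> q.
Before the if: ((h || q) ==> ((!g) <==> ((!q) || g))) && ((!(h || q)) ==> ((!g) <==> q))
Before ok := (!h) ==> (!h): ((h || q) ==> ((!g) <==> ((!q) || g))) && ((!(h || q)) ==> ((!g) <==> q))
Before q := !ok: ((h || (!ok)) ==> ((!g) <==> (ok || g))) && ((!(h || (!ok))) ==> ((!g) <==> (!ok)))
Answer: WP = ((h || (!ok)) ==> ((!g) <==> (ok || g))) && ((!(h || (!ok))) ==> ((!g) <==> (!ok)))


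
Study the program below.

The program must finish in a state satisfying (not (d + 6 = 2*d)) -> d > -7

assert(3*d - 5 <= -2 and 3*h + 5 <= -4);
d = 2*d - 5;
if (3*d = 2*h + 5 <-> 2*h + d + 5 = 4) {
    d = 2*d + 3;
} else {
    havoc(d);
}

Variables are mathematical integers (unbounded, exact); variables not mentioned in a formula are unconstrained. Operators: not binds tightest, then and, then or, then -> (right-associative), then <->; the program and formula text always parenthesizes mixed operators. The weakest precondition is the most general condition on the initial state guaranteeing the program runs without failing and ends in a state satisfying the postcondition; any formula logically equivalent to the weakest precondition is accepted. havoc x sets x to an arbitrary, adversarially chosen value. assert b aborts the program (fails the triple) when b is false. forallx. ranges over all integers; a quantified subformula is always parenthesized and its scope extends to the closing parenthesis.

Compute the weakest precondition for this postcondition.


Working backward. After the program, the postcondition (not (d + 6 = 2*d)) -> d > -7 must hold; in canonical form it is (not (d = 6)) -> d > -7.
Then branch requires (not (2*d = 3)) -> 2*d > -10; else branch requires forall d_1. ((not (d_1 = 6)) -> d_1 > -7).
Before the if: ((3*d = 2*h + 5 <-> d + 2*h = -1) -> ((not (2*d = 3)) -> 2*d > -10)) and ((not (3*d = 2*h + 5 <-> d + 2*h = -1)) -> (forall d_1. ((not (d_1 = 6)) -> d_1 > -7)))
Before d := 2*d - 5: ((6*d = 2*h + 20 <-> 2*d + 2*h = 4) -> ((not (4*d = 13)) -> 4*d > 0)) and ((not (6*d = 2*h + 20 <-> 2*d + 2*h = 4)) -> (forall d_1. ((not (d_1 = 6)) -> d_1 > -7)))
Before assert 3*d - 5 <= -2 and 3*h + 5 <= -4: 3*d <= 3 and 3*h <= -9 and ((6*d = 2*h + 20 <-> 2*d + 2*h = 4) -> ((not (4*d = 13)) -> 4*d > 0)) and ((not (6*d = 2*h + 20 <-> 2*d + 2*h = 4)) -> (forall d_1. ((not (d_1 = 6)) -> d_1 > -7)))
Answer: WP = 3*d <= 3 and 3*h <= -9 and ((6*d = 2*h + 20 <-> 2*d + 2*h = 4) -> ((not (4*d = 13)) -> 4*d > 0)) and ((not (6*d = 2*h + 20 <-> 2*d + 2*h = 4)) -> (forall d_1. ((not (d_1 = 6)) -> d_1 > -7)))


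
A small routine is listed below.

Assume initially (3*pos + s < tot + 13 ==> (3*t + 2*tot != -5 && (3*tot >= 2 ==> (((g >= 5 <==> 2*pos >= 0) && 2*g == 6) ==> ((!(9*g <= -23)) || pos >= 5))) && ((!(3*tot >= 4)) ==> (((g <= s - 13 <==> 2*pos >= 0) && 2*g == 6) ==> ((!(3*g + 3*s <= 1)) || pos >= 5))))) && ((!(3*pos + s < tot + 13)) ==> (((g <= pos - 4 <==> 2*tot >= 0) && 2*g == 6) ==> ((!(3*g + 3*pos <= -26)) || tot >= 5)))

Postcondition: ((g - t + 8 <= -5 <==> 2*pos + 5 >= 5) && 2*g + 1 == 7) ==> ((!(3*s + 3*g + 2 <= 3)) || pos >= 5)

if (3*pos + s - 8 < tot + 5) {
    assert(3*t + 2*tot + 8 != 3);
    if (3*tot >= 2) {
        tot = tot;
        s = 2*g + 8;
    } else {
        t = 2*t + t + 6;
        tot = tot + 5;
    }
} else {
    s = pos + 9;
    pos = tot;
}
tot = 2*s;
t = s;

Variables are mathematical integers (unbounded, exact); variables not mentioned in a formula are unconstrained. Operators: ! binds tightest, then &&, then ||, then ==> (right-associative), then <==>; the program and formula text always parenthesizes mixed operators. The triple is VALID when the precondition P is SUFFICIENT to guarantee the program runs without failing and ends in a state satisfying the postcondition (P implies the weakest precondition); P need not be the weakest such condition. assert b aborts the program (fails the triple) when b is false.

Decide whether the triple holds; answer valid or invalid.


Working backward. After the program, the postcondition ((g - t + 8 <= -5 <==> 2*pos + 5 >= 5) && 2*g + 1 == 7) ==> ((!(3*s + 3*g + 2 <= 3)) || pos >= 5) must hold; in canonical form it is ((g <= t - 13 <==> 2*pos >= 0) && 2*g == 6) ==> ((!(3*g + 3*s <= 1)) || pos >= 5).
Before t := s: ((g <= s - 13 <==> 2*pos >= 0) && 2*g == 6) ==> ((!(3*g + 3*s <= 1)) || pos >= 5)
Before tot := 2*s: ((g <= s - 13 <==> 2*pos >= 0) && 2*g == 6) ==> ((!(3*g + 3*s <= 1)) || pos >= 5)
Then branch requires 3*t + 2*tot != -5 && (3*tot >= 2 ==> (((g >= 5 <==> 2*pos >= 0) && 2*g == 6) ==> ((!(9*g <= -23)) || pos >= 5))) && ((!(3*tot >= 2)) ==> (((g <= s - 13 <==> 2*pos >= 0) && 2*g == 6) ==> ((!(3*g + 3*s <= 1)) || pos >= 5))); else branch requires ((g <= pos - 4 <==> 2*tot >= 0) && 2*g == 6) ==> ((!(3*g + 3*pos <= -26)) || tot >= 5).
Before the if: (3*pos + s < tot + 13 ==> (3*t + 2*tot != -5 && (3*tot >= 2 ==> (((g >= 5 <==> 2*pos >= 0) && 2*g == 6) ==> ((!(9*g <= -23)) || pos >= 5))) && ((!(3*tot >= 2)) ==> (((g <= s - 13 <==> 2*pos >= 0) && 2*g == 6) ==> ((!(3*g + 3*s <= 1)) || pos >= 5))))) && ((!(3*pos + s < tot + 13)) ==> (((g <= pos - 4 <==> 2*tot >= 0) && 2*g == 6) ==> ((!(3*g + 3*pos <= -26)) || tot >= 5)))
The weakest precondition is (3*pos + s < tot + 13 ==> (3*t + 2*tot != -5 && (3*tot >= 2 ==> (((g >= 5 <==> 2*pos >= 0) && 2*g == 6) ==> ((!(9*g <= -23)) || pos >= 5))) && ((!(3*tot >= 2)) ==> (((g <= s - 13 <==> 2*pos >= 0) && 2*g == 6) ==> ((!(3*g + 3*s <= 1)) || pos >= 5))))) && ((!(3*pos + s < tot + 13)) ==> (((g <= pos - 4 <==> 2*tot >= 0) && 2*g == 6) ==> ((!(3*g + 3*pos <= -26)) || tot >= 5))).
Check whether (3*pos + s < tot + 13 ==> (3*t + 2*tot != -5 && (3*tot >= 2 ==> (((g >= 5 <==> 2*pos >= 0) && 2*g == 6) ==> ((!(9*g <= -23)) || pos >= 5))) && ((!(3*tot >= 4)) ==> (((g <= s - 13 <==> 2*pos >= 0) && 2*g == 6) ==> ((!(3*g + 3*s <= 1)) || pos >= 5))))) && ((!(3*pos + s < tot + 13)) ==> (((g <= pos - 4 <==> 2*tot >= 0) && 2*g == 6) ==> ((!(3*g + 3*pos <= -26)) || tot >= 5))) implies it.
Every state satisfying the precondition satisfies the weakest precondition: the implication holds.
Answer: valid


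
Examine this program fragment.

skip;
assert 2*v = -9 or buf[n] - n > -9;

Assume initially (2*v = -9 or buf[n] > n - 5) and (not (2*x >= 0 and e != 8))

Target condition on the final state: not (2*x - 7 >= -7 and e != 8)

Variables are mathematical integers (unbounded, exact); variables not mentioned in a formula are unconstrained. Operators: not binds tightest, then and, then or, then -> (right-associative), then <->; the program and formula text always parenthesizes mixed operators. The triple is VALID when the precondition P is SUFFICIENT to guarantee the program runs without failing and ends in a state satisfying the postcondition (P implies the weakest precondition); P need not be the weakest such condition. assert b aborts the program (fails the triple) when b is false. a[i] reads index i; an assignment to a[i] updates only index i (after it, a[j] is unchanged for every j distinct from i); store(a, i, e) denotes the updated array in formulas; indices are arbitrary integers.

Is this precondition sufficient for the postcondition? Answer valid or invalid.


Working backward. After the program, the postcondition not (2*x - 7 >= -7 and e != 8) must hold; in canonical form it is not (2*x >= 0 and e != 8).
Before assert 2*v = -9 or buf[n] - n > -9: (2*v = -9 or buf[n] > n - 9) and (not (2*x >= 0 and e != 8))
Before skip: (2*v = -9 or buf[n] > n - 9) and (not (2*x >= 0 and e != 8))
The weakest precondition is (2*v = -9 or buf[n] > n - 9) and (not (2*x >= 0 and e != 8)).
Check whether (2*v = -9 or buf[n] > n - 5) and (not (2*x >= 0 and e != 8)) implies it.
Every state satisfying the precondition satisfies the weakest precondition: the implication holds.
Answer: valid


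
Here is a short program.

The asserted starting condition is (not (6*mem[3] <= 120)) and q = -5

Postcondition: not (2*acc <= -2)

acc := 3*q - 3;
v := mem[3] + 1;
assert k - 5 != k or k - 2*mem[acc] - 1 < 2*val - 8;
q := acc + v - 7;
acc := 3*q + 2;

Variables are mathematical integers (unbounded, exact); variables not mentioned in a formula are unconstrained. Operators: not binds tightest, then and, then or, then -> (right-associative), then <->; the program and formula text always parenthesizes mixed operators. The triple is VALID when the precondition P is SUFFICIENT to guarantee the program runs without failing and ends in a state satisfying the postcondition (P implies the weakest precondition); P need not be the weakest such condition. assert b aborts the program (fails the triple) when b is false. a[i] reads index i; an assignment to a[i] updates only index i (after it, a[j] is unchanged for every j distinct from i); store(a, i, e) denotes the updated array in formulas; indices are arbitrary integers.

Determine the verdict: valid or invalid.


Working backward. After the program, not (2*acc <= -2) must hold.
Before acc := 3*q + 2: not (6*q <= -6)
Before q := acc + v - 7: not (6*acc + 6*v <= 36)
Before assert k - 5 != k or k - 2*mem[acc] - 1 < 2*val - 8: not (6*acc + 6*v <= 36)
Before v := mem[3] + 1: not (6*mem[3] + 6*acc <= 30)
Before acc := 3*q - 3: not (6*mem[3] + 18*q <= 48)
The weakest precondition is not (6*mem[3] + 18*q <= 48).
Check whether (not (6*mem[3] <= 120)) and q = -5 implies it.
Countermodel: at the initial state mem = {[3] = 21, elsewhere 21}, q = -5, the precondition holds but the weakest precondition fails.
Answer: invalid


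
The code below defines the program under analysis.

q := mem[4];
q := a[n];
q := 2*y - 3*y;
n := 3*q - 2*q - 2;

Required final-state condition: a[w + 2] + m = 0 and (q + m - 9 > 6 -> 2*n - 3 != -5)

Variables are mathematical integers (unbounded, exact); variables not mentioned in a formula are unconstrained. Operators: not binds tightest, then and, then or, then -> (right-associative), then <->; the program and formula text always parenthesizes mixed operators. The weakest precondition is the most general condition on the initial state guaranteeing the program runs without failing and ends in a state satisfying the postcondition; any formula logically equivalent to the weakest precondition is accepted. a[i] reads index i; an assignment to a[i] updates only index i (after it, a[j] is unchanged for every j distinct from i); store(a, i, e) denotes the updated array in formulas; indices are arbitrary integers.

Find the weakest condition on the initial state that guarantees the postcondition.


Working backward. After the program, the postcondition a[w + 2] + m = 0 and (q + m - 9 > 6 -> 2*n - 3 != -5) must hold; in canonical form it is a[w + 2] + m = 0 and (m + q > 15 -> 2*n != -2).
Before n := 3*q - 2*q - 2: a[w + 2] + m = 0 and (m + q > 15 -> 2*q != 2)
Before q := 2*y - 3*y: a[w + 2] + m = 0 and (m > y + 15 -> 2*y != -2)
Before q := a[n]: a[w + 2] + m = 0 and (m > y + 15 -> 2*y != -2)
Before q := mem[4]: a[w + 2] + m = 0 and (m > y + 15 -> 2*y != -2)
Answer: WP = a[w + 2] + m = 0 and (m > y + 15 -> 2*y != -2)


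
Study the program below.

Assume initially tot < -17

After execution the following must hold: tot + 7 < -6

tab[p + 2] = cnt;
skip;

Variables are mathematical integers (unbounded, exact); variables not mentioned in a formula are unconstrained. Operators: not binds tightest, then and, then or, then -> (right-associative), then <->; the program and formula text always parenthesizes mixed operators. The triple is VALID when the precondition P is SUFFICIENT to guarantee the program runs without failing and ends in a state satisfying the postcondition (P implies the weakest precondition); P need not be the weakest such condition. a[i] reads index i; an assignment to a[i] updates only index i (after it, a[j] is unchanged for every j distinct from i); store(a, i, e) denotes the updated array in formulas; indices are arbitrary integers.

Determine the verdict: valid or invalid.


Working backward. After the program, the postcondition tot + 7 < -6 must hold; in canonical form it is tot < -13.
Before skip: tot < -13
Before tab[p + 2] := cnt: tot < -13
The weakest precondition is tot < -13.
Check whether tot < -17 implies it.
Every state satisfying the precondition satisfies the weakest precondition: the implication holds.
Answer: valid


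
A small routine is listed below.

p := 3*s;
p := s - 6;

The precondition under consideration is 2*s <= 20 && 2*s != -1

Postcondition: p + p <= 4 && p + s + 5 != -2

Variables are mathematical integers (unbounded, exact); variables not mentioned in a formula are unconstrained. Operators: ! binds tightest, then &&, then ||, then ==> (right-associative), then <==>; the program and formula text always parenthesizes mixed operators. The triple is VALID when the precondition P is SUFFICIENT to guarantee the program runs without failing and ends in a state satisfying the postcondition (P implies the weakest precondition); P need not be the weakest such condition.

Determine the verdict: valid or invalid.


Working backward. After the program, the postcondition p + p <= 4 && p + s + 5 != -2 must hold; in canonical form it is 2*p <= 4 && p + s != -7.
Before p := s - 6: 2*s <= 16 && 2*s != -1
Before p := 3*s: 2*s <= 16 && 2*s != -1
The weakest precondition is 2*s <= 16 && 2*s != -1.
Check whether 2*s <= 20 && 2*s != -1 implies it.
Countermodel: at the initial state s = 9, the precondition holds but the weakest precondition fails.
Answer: invalid


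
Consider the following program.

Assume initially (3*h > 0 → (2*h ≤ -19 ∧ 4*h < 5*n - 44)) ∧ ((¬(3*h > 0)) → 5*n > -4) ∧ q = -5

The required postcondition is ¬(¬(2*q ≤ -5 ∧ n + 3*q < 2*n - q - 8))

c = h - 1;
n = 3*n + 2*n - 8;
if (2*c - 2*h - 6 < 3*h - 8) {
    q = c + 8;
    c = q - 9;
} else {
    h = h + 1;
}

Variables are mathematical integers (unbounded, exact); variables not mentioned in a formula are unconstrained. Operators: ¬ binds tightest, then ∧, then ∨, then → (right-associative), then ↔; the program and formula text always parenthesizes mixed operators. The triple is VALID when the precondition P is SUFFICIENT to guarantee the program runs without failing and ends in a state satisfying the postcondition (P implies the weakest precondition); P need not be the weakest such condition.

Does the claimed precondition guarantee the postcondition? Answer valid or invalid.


Working backward. After the program, the postcondition ¬(¬(2*q ≤ -5 ∧ n + 3*q < 2*n - q - 8)) must hold; in canonical form it is 2*q ≤ -5 ∧ 4*q < n - 8.
Then branch requires 2*c ≤ -21 ∧ 4*c < n - 40; else branch requires 2*q ≤ -5 ∧ 4*q < n - 8.
Before the if: (2*c < 5*h - 2 → (2*c ≤ -21 ∧ 4*c < n - 40)) ∧ ((¬(2*c < 5*h - 2)) → (2*q ≤ -5 ∧ 4*q < n - 8))
Before n := 3*n + 2*n - 8: (2*c < 5*h - 2 → (2*c ≤ -21 ∧ 4*c < 5*n - 48)) ∧ ((¬(2*c < 5*h - 2)) → (2*q ≤ -5 ∧ 4*q < 5*n - 16))
Before c := h - 1: (3*h > 0 → (2*h ≤ -19 ∧ 4*h < 5*n - 44)) ∧ ((¬(3*h > 0)) → (2*q ≤ -5 ∧ 4*q < 5*n - 16))
The weakest precondition is (3*h > 0 → (2*h ≤ -19 ∧ 4*h < 5*n - 44)) ∧ ((¬(3*h > 0)) → (2*q ≤ -5 ∧ 4*q < 5*n - 16)).
Check whether (3*h > 0 → (2*h ≤ -19 ∧ 4*h < 5*n - 44)) ∧ ((¬(3*h > 0)) → 5*n > -4) ∧ q = -5 implies it.
Every state satisfying the precondition satisfies the weakest precondition: the implication holds.
Answer: valid


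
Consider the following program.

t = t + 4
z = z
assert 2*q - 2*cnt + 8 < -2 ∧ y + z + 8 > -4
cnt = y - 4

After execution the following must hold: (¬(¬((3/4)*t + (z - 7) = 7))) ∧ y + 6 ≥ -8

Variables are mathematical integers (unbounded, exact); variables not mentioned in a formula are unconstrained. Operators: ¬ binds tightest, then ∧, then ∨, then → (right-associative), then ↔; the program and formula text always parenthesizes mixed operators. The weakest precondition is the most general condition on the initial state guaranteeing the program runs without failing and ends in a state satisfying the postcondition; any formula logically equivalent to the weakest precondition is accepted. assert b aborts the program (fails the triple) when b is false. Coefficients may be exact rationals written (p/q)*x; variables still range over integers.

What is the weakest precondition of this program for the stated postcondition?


Working backward. After the program, the postcondition (¬(¬((3/4)*t + (z - 7) = 7))) ∧ y + 6 ≥ -8 must hold; in canonical form it is (3/4)*t + z = 14 ∧ y ≥ -14.
Before cnt := y - 4: (3/4)*t + z = 14 ∧ y ≥ -14
Before assert 2*q - 2*cnt + 8 < -2 ∧ y + z + 8 > -4: 2*q < 2*cnt - 10 ∧ y + z > -12 ∧ (3/4)*t + z = 14 ∧ y ≥ -14
Before z := z: 2*q < 2*cnt - 10 ∧ y + z > -12 ∧ (3/4)*t + z = 14 ∧ y ≥ -14
Before t := t + 4: 2*q < 2*cnt - 10 ∧ y + z > -12 ∧ (3/4)*t + z = 11 ∧ y ≥ -14
Answer: WP = 2*q < 2*cnt - 10 ∧ y + z > -12 ∧ (3/4)*t + z = 11 ∧ y ≥ -14


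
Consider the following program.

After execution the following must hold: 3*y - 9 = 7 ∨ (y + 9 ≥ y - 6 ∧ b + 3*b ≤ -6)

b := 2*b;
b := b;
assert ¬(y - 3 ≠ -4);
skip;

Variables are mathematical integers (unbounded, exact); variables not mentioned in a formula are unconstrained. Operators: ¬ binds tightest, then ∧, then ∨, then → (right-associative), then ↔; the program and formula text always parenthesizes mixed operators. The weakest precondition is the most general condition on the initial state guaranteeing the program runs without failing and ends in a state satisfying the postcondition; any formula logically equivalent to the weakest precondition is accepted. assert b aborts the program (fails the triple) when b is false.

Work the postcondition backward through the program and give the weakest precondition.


Working backward. After the program, the postcondition 3*y - 9 = 7 ∨ (y + 9 ≥ y - 6 ∧ b + 3*b ≤ -6) must hold; in canonical form it is 3*y = 16 ∨ 4*b ≤ -6.
Before skip: 3*y = 16 ∨ 4*b ≤ -6
Before assert ¬(y - 3 ≠ -4): (¬(y ≠ -1)) ∧ (3*y = 16 ∨ 4*b ≤ -6)
Before b := b: (¬(y ≠ -1)) ∧ (3*y = 16 ∨ 4*b ≤ -6)
Before b := 2*b: (¬(y ≠ -1)) ∧ (3*y = 16 ∨ 8*b ≤ -6)
Answer: WP = (¬(y ≠ -1)) ∧ (3*y = 16 ∨ 8*b ≤ -6)


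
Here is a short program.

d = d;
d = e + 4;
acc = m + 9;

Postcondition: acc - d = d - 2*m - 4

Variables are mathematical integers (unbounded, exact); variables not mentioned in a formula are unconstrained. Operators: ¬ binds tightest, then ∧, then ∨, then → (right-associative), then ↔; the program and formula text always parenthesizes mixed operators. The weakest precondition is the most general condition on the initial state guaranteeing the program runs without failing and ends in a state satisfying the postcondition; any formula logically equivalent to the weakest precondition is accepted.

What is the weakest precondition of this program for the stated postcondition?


Working backward. After the program, the postcondition acc - d = d - 2*m - 4 must hold; in canonical form it is acc + 2*m = 2*d - 4.
Before acc := m + 9: 3*m = 2*d - 13
Before d := e + 4: 3*m = 2*e - 5
Before d := d: 3*m = 2*e - 5
Answer: WP = 3*m = 2*e - 5


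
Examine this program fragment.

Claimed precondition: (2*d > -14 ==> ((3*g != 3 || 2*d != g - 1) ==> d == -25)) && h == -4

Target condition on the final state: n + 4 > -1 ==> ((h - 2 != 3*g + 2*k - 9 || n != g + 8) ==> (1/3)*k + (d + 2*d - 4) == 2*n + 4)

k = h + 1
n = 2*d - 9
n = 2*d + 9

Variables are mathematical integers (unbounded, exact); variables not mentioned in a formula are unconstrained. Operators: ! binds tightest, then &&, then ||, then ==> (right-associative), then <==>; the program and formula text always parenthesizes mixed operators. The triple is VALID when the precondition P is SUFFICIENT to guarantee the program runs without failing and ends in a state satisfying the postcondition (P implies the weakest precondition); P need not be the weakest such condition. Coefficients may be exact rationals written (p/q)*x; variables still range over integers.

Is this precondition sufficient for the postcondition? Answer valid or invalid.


Working backward. After the program, the postcondition n + 4 > -1 ==> ((h - 2 != 3*g + 2*k - 9 || n != g + 8) ==> (1/3)*k + (d + 2*d - 4) == 2*n + 4) must hold; in canonical form it is n > -5 ==> ((h != 3*g + 2*k - 7 || n != g + 8) ==> 3*d + (1/3)*k == 2*n + 8).
Before n := 2*d + 9: 2*d > -14 ==> ((h != 3*g + 2*k - 7 || 2*d != g - 1) ==> (1/3)*k == d + 26)
Before n := 2*d - 9: 2*d > -14 ==> ((h != 3*g + 2*k - 7 || 2*d != g - 1) ==> (1/3)*k == d + 26)
Before k := h + 1: 2*d > -14 ==> ((3*g + h != 5 || 2*d != g - 1) ==> (1/3)*h == d + 77/3)
The weakest precondition is 2*d > -14 ==> ((3*g + h != 5 || 2*d != g - 1) ==> (1/3)*h == d + 77/3).
Check whether (2*d > -14 ==> ((3*g != 3 || 2*d != g - 1) ==> d == -25)) && h == -4 implies it.
Countermodel: at the initial state d = 0, g = 1, h = -4, the precondition holds but the weakest precondition fails.
Answer: invalid
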